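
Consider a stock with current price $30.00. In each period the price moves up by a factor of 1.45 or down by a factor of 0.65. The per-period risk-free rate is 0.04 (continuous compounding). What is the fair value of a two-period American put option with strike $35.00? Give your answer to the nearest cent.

$9.17

Risk-neutral probability p = (e^0.04 − 0.65)/(1.45 − 0.65) = 0.3908/0.8000 = 0.4885
Terminal stock prices: S_uu = 63.08, S_ud = 28.28, S_dd = 12.68
Terminal payoffs (K − S): max(-28.08, 0) = 0, max(6.725, 0) = 6.725, max(22.32, 0) = 22.32
Node u (S = 43.5): continuation = e^(−0.04)·[0.4885·0.0000 + 0.5115·6.7250] = 3.3049; exercise value = 0.0000 ≤ continuation, so V_u = 3.3049
Node d (S = 19.5): continuation = e^(−0.04)·[0.4885·6.7250 + 0.5115·22.3250] = 14.1276; exercise value = 15.5000 > continuation, so V_d = 15.5000 (exercise)
Node 0 (S = 30): continuation = e^(−0.04)·[0.4885·3.3049 + 0.5115·15.5000] = 9.1683; exercise value = 5.0000 ≤ continuation, so V_0 = 9.1683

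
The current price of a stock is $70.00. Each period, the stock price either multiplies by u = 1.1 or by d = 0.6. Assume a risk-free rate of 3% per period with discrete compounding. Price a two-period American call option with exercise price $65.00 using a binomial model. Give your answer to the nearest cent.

$13.73

Risk-neutral probability p = (1 + 0.03 − 0.6)/(1.1 − 0.6) = 0.4300/0.5000 = 0.8600
Terminal stock prices: S_uu = 84.7, S_ud = 46.2, S_dd = 25.2
Terminal payoffs (S − K): max(19.7, 0) = 19.7, max(-18.8, 0) = 0, max(-39.8, 0) = 0
Node u (S = 77): continuation = 1/1.03·[0.8600·19.7000 + 0.1400·0.0000] = 16.4485; exercise value = 12.0000 ≤ continuation, so V_u = 16.4485
Node d (S = 42): continuation = 1/1.03·[0.8600·0.0000 + 0.1400·0.0000] = 0.0000; exercise value = 0.0000 ≤ continuation, so V_d = 0.0000
Node 0 (S = 70): continuation = 1/1.03·[0.8600·16.4485 + 0.1400·0.0000] = 13.7337; exercise value = 5.0000 ≤ continuation, so V_0 = 13.7337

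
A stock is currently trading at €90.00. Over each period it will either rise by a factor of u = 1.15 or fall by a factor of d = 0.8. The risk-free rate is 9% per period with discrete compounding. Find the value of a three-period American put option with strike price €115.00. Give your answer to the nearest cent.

€25.00

Risk-neutral probability p = (1 + 0.09 − 0.8)/(1.15 − 0.8) = 0.2900/0.3500 = 0.8286
Terminal stock prices: S_uuu = 136.9, S_uud = 95.22, S_udd = 66.24, S_ddd = 46.08
Terminal payoffs (K − S): max(-21.88, 0) = 0, max(19.78, 0) = 19.78, max(48.76, 0) = 48.76, max(68.92, 0) = 68.92
Node uu (S = 119): continuation = 1/1.09·[0.8286·0.0000 + 0.1714·19.7800] = 3.1109; exercise value = 0.0000 ≤ continuation, so V_uu = 3.1109
Node ud (S = 82.8): continuation = 1/1.09·[0.8286·19.7800 + 0.1714·48.7600] = 22.7046; exercise value = 32.2000 > continuation, so V_ud = 32.2000 (exercise)
Node dd (S = 57.6): continuation = 1/1.09·[0.8286·48.7600 + 0.1714·68.9200] = 47.9046; exercise value = 57.4000 > continuation, so V_dd = 57.4000 (exercise)
Node u (S = 103.5): continuation = 1/1.09·[0.8286·3.1109 + 0.1714·32.2000] = 7.4290; exercise value = 11.5000 > continuation, so V_u = 11.5000 (exercise)
Node d (S = 72): continuation = 1/1.09·[0.8286·32.2000 + 0.1714·57.4000] = 33.5046; exercise value = 43.0000 > continuation, so V_d = 43.0000 (exercise)
Node 0 (S = 90): continuation = 1/1.09·[0.8286·11.5000 + 0.1714·43.0000] = 15.5046; exercise value = 25.0000 > continuation, so V_0 = 25.0000 (exercise)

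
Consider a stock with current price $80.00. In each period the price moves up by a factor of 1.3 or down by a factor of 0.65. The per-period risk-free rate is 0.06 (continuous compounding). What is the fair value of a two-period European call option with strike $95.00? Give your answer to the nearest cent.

$14.31

Risk-neutral probability p = (e^0.06 − 0.65)/(1.3 − 0.65) = 0.4118/0.6500 = 0.6336
Terminal stock prices: S_uu = 135.2, S_ud = 67.6, S_dd = 33.8
Terminal payoffs (S − K): max(40.2, 0) = 40.2, max(-27.4, 0) = 0, max(-61.2, 0) = 0
Node u (S = 104): V_u = e^(−0.06)·[0.6336·40.2000 + 0.3664·0.0000] = 23.9872
Node d (S = 52): V_d = e^(−0.06)·[0.6336·0.0000 + 0.3664·0.0000] = 0.0000
Node 0 (S = 80): V_0 = e^(−0.06)·[0.6336·23.9872 + 0.3664·0.0000] = 14.3131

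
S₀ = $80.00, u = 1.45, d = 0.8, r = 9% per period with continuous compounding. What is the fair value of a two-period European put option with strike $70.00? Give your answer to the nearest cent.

$4.71

Risk-neutral probability p = (e^0.09 − 0.8)/(1.45 − 0.8) = 0.2942/0.6500 = 0.4526
Terminal stock prices: S_uu = 168.2, S_ud = 92.8, S_dd = 51.2
Terminal payoffs (K − S): max(-98.2, 0) = 0, max(-22.8, 0) = 0, max(18.8, 0) = 18.8
Node u (S = 116): V_u = e^(−0.09)·[0.4526·0.0000 + 0.5474·0.0000] = 0.0000
Node d (S = 64): V_d = e^(−0.09)·[0.4526·0.0000 + 0.5474·18.8000] = 9.4058
Node 0 (S = 80): V_0 = e^(−0.09)·[0.4526·0.0000 + 0.5474·9.4058] = 4.7058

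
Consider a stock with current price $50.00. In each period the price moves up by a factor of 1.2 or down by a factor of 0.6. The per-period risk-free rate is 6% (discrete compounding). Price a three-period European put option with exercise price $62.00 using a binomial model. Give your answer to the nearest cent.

$11.29

Risk-neutral probability p = (1 + 0.06 − 0.6)/(1.2 − 0.6) = 0.4600/0.6000 = 0.7667
Terminal stock prices: S_uuu = 86.4, S_uud = 43.2, S_udd = 21.6, S_ddd = 10.8
Terminal payoffs (K − S): max(-24.4, 0) = 0, max(18.8, 0) = 18.8, max(40.4, 0) = 40.4, max(51.2, 0) = 51.2
Node uu (S = 72): V_uu = 1/1.06·[0.7667·0.0000 + 0.2333·18.8000] = 4.1384
Node ud (S = 36): V_ud = 1/1.06·[0.7667·18.8000 + 0.2333·40.4000] = 22.4906
Node dd (S = 18): V_dd = 1/1.06·[0.7667·40.4000 + 0.2333·51.2000] = 40.4906
Node u (S = 60): V_u = 1/1.06·[0.7667·4.1384 + 0.2333·22.4906] = 7.9439
Node d (S = 30): V_d = 1/1.06·[0.7667·22.4906 + 0.2333·40.4906] = 25.1798
Node 0 (S = 50): V_0 = 1/1.06·[0.7667·7.9439 + 0.2333·25.1798] = 11.2883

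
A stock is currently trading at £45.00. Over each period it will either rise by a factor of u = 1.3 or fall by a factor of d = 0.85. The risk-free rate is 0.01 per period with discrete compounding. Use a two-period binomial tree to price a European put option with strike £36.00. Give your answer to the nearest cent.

£1.42

Risk-neutral probability p = (1 + 0.01 − 0.85)/(1.3 − 0.85) = 0.1600/0.4500 = 0.3556
Terminal stock prices: S_uu = 76.05, S_ud = 49.73, S_dd = 32.51
Terminal payoffs (K − S): max(-40.05, 0) = 0, max(-13.73, 0) = 0, max(3.488, 0) = 3.488
Node u (S = 58.5): V_u = 1/1.01·[0.3556·0.0000 + 0.6444·0.0000] = 0.0000
Node d (S = 38.25): V_d = 1/1.01·[0.3556·0.0000 + 0.6444·3.4875] = 2.2252
Node 0 (S = 45): V_0 = 1/1.01·[0.3556·0.0000 + 0.6444·2.2252] = 1.4198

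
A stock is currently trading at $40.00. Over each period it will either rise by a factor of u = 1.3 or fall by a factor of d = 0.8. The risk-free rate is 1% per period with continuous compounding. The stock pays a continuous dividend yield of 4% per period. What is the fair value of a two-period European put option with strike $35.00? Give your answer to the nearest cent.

$4.00

Per-period risk-free factor R = e^0.01 = 1.0101; dividend-adjusted growth = e^(0.01−0.04) = 0.9704.
Risk-neutral probability p = (0.9704 − 0.8)/(1.3 − 0.8) = 0.1704/0.5000 = 0.3409
Terminal stock prices: S_uu = 67.6, S_ud = 41.6, S_dd = 25.6
Terminal payoffs (K − S): max(-32.6, 0) = 0, max(-6.6, 0) = 0, max(9.4, 0) = 9.4
Node u (S = 52): V_u = e^(−0.01)·[0.3409·0.0000 + 0.6591·0.0000] = 0.0000
Node d (S = 32): V_d = e^(−0.01)·[0.3409·0.0000 + 0.6591·9.4000] = 6.1340
Node 0 (S = 40): V_0 = e^(−0.01)·[0.3409·0.0000 + 0.6591·6.1340] = 4.0027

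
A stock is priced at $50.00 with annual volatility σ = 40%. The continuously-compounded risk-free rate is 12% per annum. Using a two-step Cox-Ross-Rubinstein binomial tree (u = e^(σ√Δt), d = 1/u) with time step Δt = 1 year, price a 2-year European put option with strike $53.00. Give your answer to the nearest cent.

CRR parameters: u = e^(σ√Δt) = e^(0.4·√1) = 1.4918, d = 1/u = 0.6703
Per-period rate: rΔt = 0.12·1 = 0.12, so R = e^0.12 = 1.1275
Risk-neutral probability p = (e^0.12 − 0.6703)/(1.4918 − 0.6703) = 0.4572/0.8215 = 0.5565
Terminal stock prices: S_uu = 111.3, S_ud = 50, S_dd = 22.47
Terminal payoffs (K − S): max(-58.28, 0) = 0, max(3, 0) = 3, max(30.53, 0) = 30.53
Node u (S = 74.59): V_u = e^(−0.12)·[0.5565·0.0000 + 0.4435·3.0000] = 1.1800
Node d (S = 33.52): V_d = e^(−0.12)·[0.5565·3.0000 + 0.4435·30.5336] = 13.4908
Node 0 (S = 50): V_0 = e^(−0.12)·[0.5565·1.1800 + 0.4435·13.4908] = 5.8889

$5.89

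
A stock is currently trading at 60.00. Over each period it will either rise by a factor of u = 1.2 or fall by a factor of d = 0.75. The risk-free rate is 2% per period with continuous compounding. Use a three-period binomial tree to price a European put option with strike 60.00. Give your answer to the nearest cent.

7.36

Risk-neutral probability p = (e^0.02 − 0.75)/(1.2 − 0.75) = 0.2702/0.4500 = 0.6004
Terminal stock prices: S_uuu = 103.7, S_uud = 64.8, S_udd = 40.5, S_ddd = 25.31
Terminal payoffs (K − S): max(-43.68, 0) = 0, max(-4.8, 0) = 0, max(19.5, 0) = 19.5, max(34.69, 0) = 34.69
Node uu (S = 86.4): V_uu = e^(−0.02)·[0.6004·0.0000 + 0.3996·0.0000] = 0.0000
Node ud (S = 54): V_ud = e^(−0.02)·[0.6004·0.0000 + 0.3996·19.5000] = 7.6370
Node dd (S = 33.75): V_dd = e^(−0.02)·[0.6004·19.5000 + 0.3996·34.6875] = 25.0619
Node u (S = 72): V_u = e^(−0.02)·[0.6004·0.0000 + 0.3996·7.6370] = 2.9910
Node d (S = 45): V_d = e^(−0.02)·[0.6004·7.6370 + 0.3996·25.0619] = 14.3101
Node 0 (S = 60): V_0 = e^(−0.02)·[0.6004·2.9910 + 0.3996·14.3101] = 7.3648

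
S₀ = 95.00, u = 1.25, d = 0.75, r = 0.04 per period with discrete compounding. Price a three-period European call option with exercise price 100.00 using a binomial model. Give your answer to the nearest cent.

Risk-neutral probability p = (1 + 0.04 − 0.75)/(1.25 − 0.75) = 0.2900/0.5000 = 0.5800
Terminal stock prices: S_uuu = 185.5, S_uud = 111.3, S_udd = 66.8, S_ddd = 40.08
Terminal payoffs (S − K): max(85.55, 0) = 85.55, max(11.33, 0) = 11.33, max(-33.2, 0) = 0, max(-59.92, 0) = 0
Node uu (S = 148.4): V_uu = 1/1.04·[0.5800·85.5469 + 0.4200·11.3281] = 52.2837
Node ud (S = 89.06): V_ud = 1/1.04·[0.5800·11.3281 + 0.4200·0.0000] = 6.3176
Node dd (S = 53.44): V_dd = 1/1.04·[0.5800·0.0000 + 0.4200·0.0000] = 0.0000
Node u (S = 118.8): V_u = 1/1.04·[0.5800·52.2837 + 0.4200·6.3176] = 31.7095
Node d (S = 71.25): V_d = 1/1.04·[0.5800·6.3176 + 0.4200·0.0000] = 3.5233
Node 0 (S = 95): V_0 = 1/1.04·[0.5800·31.7095 + 0.4200·3.5233] = 19.1070

19.11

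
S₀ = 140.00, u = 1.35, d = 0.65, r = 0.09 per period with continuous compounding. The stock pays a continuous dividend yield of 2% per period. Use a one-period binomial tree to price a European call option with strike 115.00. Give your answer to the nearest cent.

40.82

Per-period risk-free factor R = e^0.09 = 1.0942; dividend-adjusted growth = e^(0.09−0.02) = 1.0725.
Risk-neutral probability p = (1.0725 − 0.65)/(1.35 − 0.65) = 0.4225/0.7000 = 0.6036
Terminal stock prices: S_u = 189, S_d = 91
Terminal payoffs (S − K): max(74, 0) = 74, max(-24, 0) = 0
Node 0 (S = 140): V_0 = e^(−0.09)·[0.6036·74.0000 + 0.3964·0.0000] = 40.8209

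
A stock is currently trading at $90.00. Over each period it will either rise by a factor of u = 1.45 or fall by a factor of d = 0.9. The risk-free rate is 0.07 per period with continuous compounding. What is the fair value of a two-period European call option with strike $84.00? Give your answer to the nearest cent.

$21.52

Risk-neutral probability p = (e^0.07 − 0.9)/(1.45 − 0.9) = 0.1725/0.5500 = 0.3137
Terminal stock prices: S_uu = 189.2, S_ud = 117.5, S_dd = 72.9
Terminal payoffs (S − K): max(105.2, 0) = 105.2, max(33.45, 0) = 33.45, max(-11.1, 0) = 0
Node u (S = 130.5): V_u = e^(−0.07)·[0.3137·105.2250 + 0.6863·33.4500] = 52.1789
Node d (S = 81): V_d = e^(−0.07)·[0.3137·33.4500 + 0.6863·0.0000] = 9.7823
Node 0 (S = 90): V_0 = e^(−0.07)·[0.3137·52.1789 + 0.6863·9.7823] = 21.5197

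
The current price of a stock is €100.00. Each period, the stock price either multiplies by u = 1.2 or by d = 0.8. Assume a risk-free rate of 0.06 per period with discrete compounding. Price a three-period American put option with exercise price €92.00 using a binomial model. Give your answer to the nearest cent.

€5.09

Risk-neutral probability p = (1 + 0.06 − 0.8)/(1.2 − 0.8) = 0.2600/0.4000 = 0.6500
Terminal stock prices: S_uuu = 172.8, S_uud = 115.2, S_udd = 76.8, S_ddd = 51.2
Terminal payoffs (K − S): max(-80.8, 0) = 0, max(-23.2, 0) = 0, max(15.2, 0) = 15.2, max(40.8, 0) = 40.8
Node uu (S = 144): continuation = 1/1.06·[0.6500·0.0000 + 0.3500·0.0000] = 0.0000; exercise value = 0.0000 ≤ continuation, so V_uu = 0.0000
Node ud (S = 96): continuation = 1/1.06·[0.6500·0.0000 + 0.3500·15.2000] = 5.0189; exercise value = 0.0000 ≤ continuation, so V_ud = 5.0189
Node dd (S = 64): continuation = 1/1.06·[0.6500·15.2000 + 0.3500·40.8000] = 22.7925; exercise value = 28.0000 > continuation, so V_dd = 28.0000 (exercise)
Node u (S = 120): continuation = 1/1.06·[0.6500·0.0000 + 0.3500·5.0189] = 1.6572; exercise value = 0.0000 ≤ continuation, so V_u = 1.6572
Node d (S = 80): continuation = 1/1.06·[0.6500·5.0189 + 0.3500·28.0000] = 12.3229; exercise value = 12.0000 ≤ continuation, so V_d = 12.3229
Node 0 (S = 100): continuation = 1/1.06·[0.6500·1.6572 + 0.3500·12.3229] = 5.0851; exercise value = 0.0000 ≤ continuation, so V_0 = 5.0851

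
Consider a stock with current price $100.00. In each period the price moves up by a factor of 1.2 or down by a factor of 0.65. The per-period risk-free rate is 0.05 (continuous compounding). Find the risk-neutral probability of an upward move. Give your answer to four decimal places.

Risk-neutral probability p = (e^0.05 − 0.65)/(1.2 − 0.65) = 0.4013/0.5500 = 0.7296

p = 0.7296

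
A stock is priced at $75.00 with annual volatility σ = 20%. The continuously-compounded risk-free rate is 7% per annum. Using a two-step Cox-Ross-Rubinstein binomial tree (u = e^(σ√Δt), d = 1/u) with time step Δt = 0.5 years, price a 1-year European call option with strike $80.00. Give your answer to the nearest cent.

$6.34

CRR parameters: u = e^(σ√Δt) = e^(0.2·√0.5) = 1.1519, d = 1/u = 0.8681
Per-period rate: rΔt = 0.07·0.5 = 0.035, so R = e^0.035 = 1.0356
Risk-neutral probability p = (e^0.035 − 0.8681)/(1.1519 − 0.8681) = 0.1675/0.2838 = 0.5902
Terminal stock prices: S_uu = 99.52, S_ud = 75, S_dd = 56.52
Terminal payoffs (S − K): max(19.52, 0) = 19.52, max(-5, 0) = 0, max(-23.48, 0) = 0
Node u (S = 86.39): V_u = e^(−0.035)·[0.5902·19.5172 + 0.4098·0.0000] = 11.1232
Node d (S = 65.11): V_d = e^(−0.035)·[0.5902·0.0000 + 0.4098·0.0000] = 0.0000
Node 0 (S = 75): V_0 = e^(−0.035)·[0.5902·11.1232 + 0.4098·0.0000] = 6.3393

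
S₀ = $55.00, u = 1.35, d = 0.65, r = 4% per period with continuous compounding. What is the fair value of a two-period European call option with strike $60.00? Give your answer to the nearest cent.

Risk-neutral probability p = (e^0.04 − 0.65)/(1.35 − 0.65) = 0.3908/0.7000 = 0.5583
Terminal stock prices: S_uu = 100.2, S_ud = 48.26, S_dd = 23.24
Terminal payoffs (S − K): max(40.24, 0) = 40.24, max(-11.74, 0) = 0, max(-36.76, 0) = 0
Node u (S = 74.25): V_u = e^(−0.04)·[0.5583·40.2375 + 0.4417·0.0000] = 21.5838
Node d (S = 35.75): V_d = e^(−0.04)·[0.5583·0.0000 + 0.4417·0.0000] = 0.0000
Node 0 (S = 55): V_0 = e^(−0.04)·[0.5583·21.5838 + 0.4417·0.0000] = 11.5778

$11.58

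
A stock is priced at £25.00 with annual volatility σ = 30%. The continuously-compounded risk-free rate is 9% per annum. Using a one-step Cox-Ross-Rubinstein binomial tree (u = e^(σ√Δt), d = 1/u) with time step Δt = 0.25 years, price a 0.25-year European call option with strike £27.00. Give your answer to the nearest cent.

CRR parameters: u = e^(σ√Δt) = e^(0.3·√0.25) = 1.1618, d = 1/u = 0.8607
Per-period rate: rΔt = 0.09·0.25 = 0.0225, so R = e^0.0225 = 1.0228
Risk-neutral probability p = (e^0.0225 − 0.8607)/(1.1618 − 0.8607) = 0.1620/0.3011 = 0.5381
Terminal stock prices: S_u = 29.05, S_d = 21.52
Terminal payoffs (S − K): max(2.046, 0) = 2.046, max(-5.482, 0) = 0
Node 0 (S = 25): V_0 = e^(−0.0225)·[0.5381·2.0459 + 0.4619·0.0000] = 1.0765

£1.08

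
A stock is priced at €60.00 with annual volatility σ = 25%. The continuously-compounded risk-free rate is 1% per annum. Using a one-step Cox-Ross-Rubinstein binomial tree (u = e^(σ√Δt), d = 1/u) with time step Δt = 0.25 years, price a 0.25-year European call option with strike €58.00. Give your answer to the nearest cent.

€4.77

CRR parameters: u = e^(σ√Δt) = e^(0.25·√0.25) = 1.1331, d = 1/u = 0.8825
Per-period rate: rΔt = 0.01·0.25 = 0.0025, so R = e^0.0025 = 1.0025
Risk-neutral probability p = (e^0.0025 − 0.8825)/(1.1331 − 0.8825) = 0.1200/0.2507 = 0.4788
Terminal stock prices: S_u = 67.99, S_d = 52.95
Terminal payoffs (S − K): max(9.989, 0) = 9.989, max(-5.05, 0) = 0
Node 0 (S = 60): V_0 = e^(−0.0025)·[0.4788·9.9889 + 0.5212·0.0000] = 4.7705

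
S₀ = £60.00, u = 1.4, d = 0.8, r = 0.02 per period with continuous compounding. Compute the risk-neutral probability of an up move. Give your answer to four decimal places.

p = 0.3670

Risk-neutral probability p = (e^0.02 − 0.8)/(1.4 − 0.8) = 0.2202/0.6000 = 0.3670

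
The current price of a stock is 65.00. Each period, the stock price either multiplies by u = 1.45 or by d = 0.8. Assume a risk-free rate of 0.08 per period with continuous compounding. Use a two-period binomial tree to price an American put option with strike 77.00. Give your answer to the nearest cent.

13.36

Risk-neutral probability p = (e^0.08 − 0.8)/(1.45 − 0.8) = 0.2833/0.6500 = 0.4358
Terminal stock prices: S_uu = 136.7, S_ud = 75.4, S_dd = 41.6
Terminal payoffs (K − S): max(-59.66, 0) = 0, max(1.6, 0) = 1.6, max(35.4, 0) = 35.4
Node u (S = 94.25): continuation = e^(−0.08)·[0.4358·0.0000 + 0.5642·1.6000] = 0.8333; exercise value = 0.0000 ≤ continuation, so V_u = 0.8333
Node d (S = 52): continuation = e^(−0.08)·[0.4358·1.6000 + 0.5642·35.4000] = 19.0800; exercise value = 25.0000 > continuation, so V_d = 25.0000 (exercise)
Node 0 (S = 65): continuation = e^(−0.08)·[0.4358·0.8333 + 0.5642·25.0000] = 13.3552; exercise value = 12.0000 ≤ continuation, so V_0 = 13.3552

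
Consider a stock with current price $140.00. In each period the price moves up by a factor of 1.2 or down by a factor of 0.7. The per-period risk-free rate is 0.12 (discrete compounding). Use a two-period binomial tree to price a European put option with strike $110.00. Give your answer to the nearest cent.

$0.84

Risk-neutral probability p = (1 + 0.12 − 0.7)/(1.2 − 0.7) = 0.4200/0.5000 = 0.8400
Terminal stock prices: S_uu = 201.6, S_ud = 117.6, S_dd = 68.6
Terminal payoffs (K − S): max(-91.6, 0) = 0, max(-7.6, 0) = 0, max(41.4, 0) = 41.4
Node u (S = 168): V_u = 1/1.12·[0.8400·0.0000 + 0.1600·0.0000] = 0.0000
Node d (S = 98): V_d = 1/1.12·[0.8400·0.0000 + 0.1600·41.4000] = 5.9143
Node 0 (S = 140): V_0 = 1/1.12·[0.8400·0.0000 + 0.1600·5.9143] = 0.8449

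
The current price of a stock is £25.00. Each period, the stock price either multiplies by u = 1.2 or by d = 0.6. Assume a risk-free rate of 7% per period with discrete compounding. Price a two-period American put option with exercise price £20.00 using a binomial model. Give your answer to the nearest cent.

£1.31

Risk-neutral probability p = (1 + 0.07 − 0.6)/(1.2 − 0.6) = 0.4700/0.6000 = 0.7833
Terminal stock prices: S_uu = 36, S_ud = 18, S_dd = 9
Terminal payoffs (K − S): max(-16, 0) = 0, max(2, 0) = 2, max(11, 0) = 11
Node u (S = 30): continuation = 1/1.07·[0.7833·0.0000 + 0.2167·2.0000] = 0.4050; exercise value = 0.0000 ≤ continuation, so V_u = 0.4050
Node d (S = 15): continuation = 1/1.07·[0.7833·2.0000 + 0.2167·11.0000] = 3.6916; exercise value = 5.0000 > continuation, so V_d = 5.0000 (exercise)
Node 0 (S = 25): continuation = 1/1.07·[0.7833·0.4050 + 0.2167·5.0000] = 1.3089; exercise value = 0.0000 ≤ continuation, so V_0 = 1.3089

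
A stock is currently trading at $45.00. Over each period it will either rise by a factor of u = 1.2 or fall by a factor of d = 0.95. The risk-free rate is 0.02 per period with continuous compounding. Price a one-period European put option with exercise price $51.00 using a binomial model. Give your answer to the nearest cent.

$5.82

Risk-neutral probability p = (e^0.02 − 0.95)/(1.2 − 0.95) = 0.0702/0.2500 = 0.2808
Terminal stock prices: S_u = 54, S_d = 42.75
Terminal payoffs (K − S): max(-3, 0) = 0, max(8.25, 0) = 8.25
Node 0 (S = 45): V_0 = e^(−0.02)·[0.2808·0.0000 + 0.7192·8.2500] = 5.8159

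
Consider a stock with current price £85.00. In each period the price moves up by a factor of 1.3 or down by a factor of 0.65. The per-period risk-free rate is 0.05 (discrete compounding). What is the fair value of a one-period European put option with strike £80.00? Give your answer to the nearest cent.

Risk-neutral probability p = (1 + 0.05 − 0.65)/(1.3 − 0.65) = 0.4000/0.6500 = 0.6154
Terminal stock prices: S_u = 110.5, S_d = 55.25
Terminal payoffs (K − S): max(-30.5, 0) = 0, max(24.75, 0) = 24.75
Node 0 (S = 85): V_0 = 1/1.05·[0.6154·0.0000 + 0.3846·24.7500] = 9.0659

£9.07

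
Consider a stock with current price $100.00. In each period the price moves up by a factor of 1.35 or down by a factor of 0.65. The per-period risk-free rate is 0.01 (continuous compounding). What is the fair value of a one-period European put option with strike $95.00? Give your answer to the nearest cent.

$14.42

Risk-neutral probability p = (e^0.01 − 0.65)/(1.35 − 0.65) = 0.3601/0.7000 = 0.5144
Terminal stock prices: S_u = 135, S_d = 65
Terminal payoffs (K − S): max(-40, 0) = 0, max(30, 0) = 30
Node 0 (S = 100): V_0 = e^(−0.01)·[0.5144·0.0000 + 0.4856·30.0000] = 14.4243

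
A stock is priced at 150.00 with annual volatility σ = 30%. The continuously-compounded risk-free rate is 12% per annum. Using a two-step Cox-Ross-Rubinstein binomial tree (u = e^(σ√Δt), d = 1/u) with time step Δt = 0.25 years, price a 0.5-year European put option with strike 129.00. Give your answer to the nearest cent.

3.20

CRR parameters: u = e^(σ√Δt) = e^(0.3·√0.25) = 1.1618, d = 1/u = 0.8607
Per-period rate: rΔt = 0.12·0.25 = 0.03, so R = e^0.03 = 1.0305
Risk-neutral probability p = (e^0.03 − 0.8607)/(1.1618 − 0.8607) = 0.1697/0.3011 = 0.5637
Terminal stock prices: S_uu = 202.5, S_ud = 150, S_dd = 111.1
Terminal payoffs (K − S): max(-73.48, 0) = 0, max(-21, 0) = 0, max(17.88, 0) = 17.88
Node u (S = 174.3): V_u = e^(−0.03)·[0.5637·0.0000 + 0.4363·0.0000] = 0.0000
Node d (S = 129.1): V_d = e^(−0.03)·[0.5637·0.0000 + 0.4363·17.8773] = 7.5692
Node 0 (S = 150): V_0 = e^(−0.03)·[0.5637·0.0000 + 0.4363·7.5692] = 3.2048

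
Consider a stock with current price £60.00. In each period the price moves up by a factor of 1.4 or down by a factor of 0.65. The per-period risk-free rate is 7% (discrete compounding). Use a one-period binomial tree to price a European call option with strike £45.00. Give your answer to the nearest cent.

£20.41

Risk-neutral probability p = (1 + 0.07 − 0.65)/(1.4 − 0.65) = 0.4200/0.7500 = 0.5600
Terminal stock prices: S_u = 84, S_d = 39
Terminal payoffs (S − K): max(39, 0) = 39, max(-6, 0) = 0
Node 0 (S = 60): V_0 = 1/1.07·[0.5600·39.0000 + 0.4400·0.0000] = 20.4112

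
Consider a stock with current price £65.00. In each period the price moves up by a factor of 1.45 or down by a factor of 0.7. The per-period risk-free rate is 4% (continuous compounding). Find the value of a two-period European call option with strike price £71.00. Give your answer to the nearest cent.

£12.52

Risk-neutral probability p = (e^0.04 − 0.7)/(1.45 − 0.7) = 0.3408/0.7500 = 0.4544
Terminal stock prices: S_uu = 136.7, S_ud = 65.97, S_dd = 31.85
Terminal payoffs (S − K): max(65.66, 0) = 65.66, max(-5.025, 0) = 0, max(-39.15, 0) = 0
Node u (S = 94.25): V_u = e^(−0.04)·[0.4544·65.6625 + 0.5456·0.0000] = 28.6680
Node d (S = 45.5): V_d = e^(−0.04)·[0.4544·0.0000 + 0.5456·0.0000] = 0.0000
Node 0 (S = 65): V_0 = e^(−0.04)·[0.4544·28.6680 + 0.5456·0.0000] = 12.5164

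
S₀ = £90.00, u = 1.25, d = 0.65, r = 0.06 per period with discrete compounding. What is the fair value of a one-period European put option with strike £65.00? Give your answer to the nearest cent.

£1.94

Risk-neutral probability p = (1 + 0.06 − 0.65)/(1.25 − 0.65) = 0.4100/0.6000 = 0.6833
Terminal stock prices: S_u = 112.5, S_d = 58.5
Terminal payoffs (K − S): max(-47.5, 0) = 0, max(6.5, 0) = 6.5
Node 0 (S = 90): V_0 = 1/1.06·[0.6833·0.0000 + 0.3167·6.5000] = 1.9418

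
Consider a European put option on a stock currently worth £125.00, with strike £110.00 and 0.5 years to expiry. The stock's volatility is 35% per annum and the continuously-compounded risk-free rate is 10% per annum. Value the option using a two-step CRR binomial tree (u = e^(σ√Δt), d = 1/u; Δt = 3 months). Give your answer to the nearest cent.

£4.64

CRR parameters: u = e^(σ√Δt) = e^(0.35·√0.25) = 1.1912, d = 1/u = 0.8395
Per-period rate: rΔt = 0.1·0.25 = 0.025, so R = e^0.025 = 1.0253
Risk-neutral probability p = (e^0.025 − 0.8395)/(1.1912 − 0.8395) = 0.1859/0.3518 = 0.5283
Terminal stock prices: S_uu = 177.4, S_ud = 125, S_dd = 88.09
Terminal payoffs (K − S): max(-67.38, 0) = 0, max(-15, 0) = 0, max(21.91, 0) = 21.91
Node u (S = 148.9): V_u = e^(−0.025)·[0.5283·0.0000 + 0.4717·0.0000] = 0.0000
Node d (S = 104.9): V_d = e^(−0.025)·[0.5283·0.0000 + 0.4717·21.9140] = 10.0811
Node 0 (S = 125): V_0 = e^(−0.025)·[0.5283·0.0000 + 0.4717·10.0811] = 4.6376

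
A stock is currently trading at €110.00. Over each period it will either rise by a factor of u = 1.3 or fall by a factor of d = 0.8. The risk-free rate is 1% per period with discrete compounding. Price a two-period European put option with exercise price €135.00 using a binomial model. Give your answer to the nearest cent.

€31.14

Risk-neutral probability p = (1 + 0.01 − 0.8)/(1.3 − 0.8) = 0.2100/0.5000 = 0.4200
Terminal stock prices: S_uu = 185.9, S_ud = 114.4, S_dd = 70.4
Terminal payoffs (K − S): max(-50.9, 0) = 0, max(20.6, 0) = 20.6, max(64.6, 0) = 64.6
Node u (S = 143): V_u = 1/1.01·[0.4200·0.0000 + 0.5800·20.6000] = 11.8297
Node d (S = 88): V_d = 1/1.01·[0.4200·20.6000 + 0.5800·64.6000] = 45.6634
Node 0 (S = 110): V_0 = 1/1.01·[0.4200·11.8297 + 0.5800·45.6634] = 31.1418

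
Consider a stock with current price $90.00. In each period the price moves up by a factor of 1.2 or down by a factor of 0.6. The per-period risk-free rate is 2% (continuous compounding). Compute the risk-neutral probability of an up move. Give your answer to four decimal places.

Risk-neutral probability p = (e^0.02 − 0.6)/(1.2 − 0.6) = 0.4202/0.6000 = 0.7003

p = 0.7003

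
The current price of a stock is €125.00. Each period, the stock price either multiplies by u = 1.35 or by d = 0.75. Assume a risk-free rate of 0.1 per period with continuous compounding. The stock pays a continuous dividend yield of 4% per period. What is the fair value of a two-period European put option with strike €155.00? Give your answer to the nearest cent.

Per-period risk-free factor R = e^0.1 = 1.1052; dividend-adjusted growth = e^(0.1−0.04) = 1.0618.
Risk-neutral probability p = (1.0618 − 0.75)/(1.35 − 0.75) = 0.3118/0.6000 = 0.5197
Terminal stock prices: S_uu = 227.8, S_ud = 126.6, S_dd = 70.31
Terminal payoffs (K − S): max(-72.81, 0) = 0, max(28.44, 0) = 28.44, max(84.69, 0) = 84.69
Node u (S = 168.8): V_u = e^(−0.1)·[0.5197·0.0000 + 0.4803·28.4375] = 12.3580
Node d (S = 93.75): V_d = e^(−0.1)·[0.5197·28.4375 + 0.4803·84.6875] = 50.1758
Node 0 (S = 125): V_0 = e^(−0.1)·[0.5197·12.3580 + 0.4803·50.1758] = 27.6164

€27.62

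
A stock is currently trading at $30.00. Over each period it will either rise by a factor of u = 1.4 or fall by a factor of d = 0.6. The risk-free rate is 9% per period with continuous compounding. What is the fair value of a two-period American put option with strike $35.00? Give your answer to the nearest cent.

Risk-neutral probability p = (e^0.09 − 0.6)/(1.4 − 0.6) = 0.4942/0.8000 = 0.6177
Terminal stock prices: S_uu = 58.8, S_ud = 25.2, S_dd = 10.8
Terminal payoffs (K − S): max(-23.8, 0) = 0, max(9.8, 0) = 9.8, max(24.2, 0) = 24.2
Node u (S = 42): continuation = e^(−0.09)·[0.6177·0.0000 + 0.3823·9.8000] = 3.4239; exercise value = 0.0000 ≤ continuation, so V_u = 3.4239
Node d (S = 18): continuation = e^(−0.09)·[0.6177·9.8000 + 0.3823·24.2000] = 13.9876; exercise value = 17.0000 > continuation, so V_d = 17.0000 (exercise)
Node 0 (S = 30): continuation = e^(−0.09)·[0.6177·3.4239 + 0.3823·17.0000] = 7.8724; exercise value = 5.0000 ≤ continuation, so V_0 = 7.8724

$7.87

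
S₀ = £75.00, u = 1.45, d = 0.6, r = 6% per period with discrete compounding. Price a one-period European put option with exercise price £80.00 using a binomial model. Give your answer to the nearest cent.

£15.15

Risk-neutral probability p = (1 + 0.06 − 0.6)/(1.45 − 0.6) = 0.4600/0.8500 = 0.5412
Terminal stock prices: S_u = 108.8, S_d = 45
Terminal payoffs (K − S): max(-28.75, 0) = 0, max(35, 0) = 35
Node 0 (S = 75): V_0 = 1/1.06·[0.5412·0.0000 + 0.4588·35.0000] = 15.1498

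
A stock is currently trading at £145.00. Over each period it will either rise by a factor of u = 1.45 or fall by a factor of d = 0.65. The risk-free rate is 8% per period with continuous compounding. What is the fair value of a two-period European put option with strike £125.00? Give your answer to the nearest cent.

£11.41

Risk-neutral probability p = (e^0.08 − 0.65)/(1.45 − 0.65) = 0.4333/0.8000 = 0.5416
Terminal stock prices: S_uu = 304.9, S_ud = 136.7, S_dd = 61.26
Terminal payoffs (K − S): max(-179.9, 0) = 0, max(-11.66, 0) = 0, max(63.74, 0) = 63.74
Node u (S = 210.2): V_u = e^(−0.08)·[0.5416·0.0000 + 0.4584·0.0000] = 0.0000
Node d (S = 94.25): V_d = e^(−0.08)·[0.5416·0.0000 + 0.4584·63.7375] = 26.9704
Node 0 (S = 145): V_0 = e^(−0.08)·[0.5416·0.0000 + 0.4584·26.9704] = 11.4125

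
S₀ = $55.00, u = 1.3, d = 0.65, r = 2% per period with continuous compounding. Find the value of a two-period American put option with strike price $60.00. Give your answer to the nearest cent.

$13.42

Risk-neutral probability p = (e^0.02 − 0.65)/(1.3 − 0.65) = 0.3702/0.6500 = 0.5695
Terminal stock prices: S_uu = 92.95, S_ud = 46.48, S_dd = 23.24
Terminal payoffs (K − S): max(-32.95, 0) = 0, max(13.52, 0) = 13.52, max(36.76, 0) = 36.76
Node u (S = 71.5): continuation = e^(−0.02)·[0.5695·0.0000 + 0.4305·13.5250] = 5.7067; exercise value = 0.0000 ≤ continuation, so V_u = 5.7067
Node d (S = 35.75): continuation = e^(−0.02)·[0.5695·13.5250 + 0.4305·36.7625] = 23.0619; exercise value = 24.2500 > continuation, so V_d = 24.2500 (exercise)
Node 0 (S = 55): continuation = e^(−0.02)·[0.5695·5.7067 + 0.4305·24.2500] = 13.4178; exercise value = 5.0000 ≤ continuation, so V_0 = 13.4178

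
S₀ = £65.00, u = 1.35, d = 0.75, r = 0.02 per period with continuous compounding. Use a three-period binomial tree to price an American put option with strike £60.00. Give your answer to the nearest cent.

Risk-neutral probability p = (e^0.02 − 0.75)/(1.35 − 0.75) = 0.2702/0.6000 = 0.4503
Terminal stock prices: S_uuu = 159.9, S_uud = 88.85, S_udd = 49.36, S_ddd = 27.42
Terminal payoffs (K − S): max(-99.92, 0) = 0, max(-28.85, 0) = 0, max(10.64, 0) = 10.64, max(32.58, 0) = 32.58
Node uu (S = 118.5): continuation = e^(−0.02)·[0.4503·0.0000 + 0.5497·0.0000] = 0.0000; exercise value = 0.0000 ≤ continuation, so V_uu = 0.0000
Node ud (S = 65.81): continuation = e^(−0.02)·[0.4503·0.0000 + 0.5497·10.6406] = 5.7330; exercise value = 0.0000 ≤ continuation, so V_ud = 5.7330
Node dd (S = 36.56): continuation = e^(−0.02)·[0.4503·10.6406 + 0.5497·32.5781] = 22.2494; exercise value = 23.4375 > continuation, so V_dd = 23.4375 (exercise)
Node u (S = 87.75): continuation = e^(−0.02)·[0.4503·0.0000 + 0.5497·5.7330] = 3.0888; exercise value = 0.0000 ≤ continuation, so V_u = 3.0888
Node d (S = 48.75): continuation = e^(−0.02)·[0.4503·5.7330 + 0.5497·23.4375] = 15.1583; exercise value = 11.2500 ≤ continuation, so V_d = 15.1583
Node 0 (S = 65): continuation = e^(−0.02)·[0.4503·3.0888 + 0.5497·15.1583] = 9.5304; exercise value = 0.0000 ≤ continuation, so V_0 = 9.5304

£9.53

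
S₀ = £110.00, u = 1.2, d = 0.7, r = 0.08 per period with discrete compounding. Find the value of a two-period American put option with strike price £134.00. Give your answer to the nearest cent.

Risk-neutral probability p = (1 + 0.08 − 0.7)/(1.2 − 0.7) = 0.3800/0.5000 = 0.7600
Terminal stock prices: S_uu = 158.4, S_ud = 92.4, S_dd = 53.9
Terminal payoffs (K − S): max(-24.4, 0) = 0, max(41.6, 0) = 41.6, max(80.1, 0) = 80.1
Node u (S = 132): continuation = 1/1.08·[0.7600·0.0000 + 0.2400·41.6000] = 9.2444; exercise value = 2.0000 ≤ continuation, so V_u = 9.2444
Node d (S = 77): continuation = 1/1.08·[0.7600·41.6000 + 0.2400·80.1000] = 47.0741; exercise value = 57.0000 > continuation, so V_d = 57.0000 (exercise)
Node 0 (S = 110): continuation = 1/1.08·[0.7600·9.2444 + 0.2400·57.0000] = 19.1720; exercise value = 24.0000 > continuation, so V_0 = 24.0000 (exercise)

£24.00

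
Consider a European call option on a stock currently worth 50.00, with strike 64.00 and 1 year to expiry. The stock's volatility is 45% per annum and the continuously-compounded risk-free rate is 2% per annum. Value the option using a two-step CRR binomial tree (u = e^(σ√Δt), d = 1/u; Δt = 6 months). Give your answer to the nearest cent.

CRR parameters: u = e^(σ√Δt) = e^(0.45·√0.5) = 1.3746, d = 1/u = 0.7275
Per-period rate: rΔt = 0.02·0.5 = 0.01, so R = e^0.01 = 1.0101
Risk-neutral probability p = (e^0.01 − 0.7275)/(1.3746 − 0.7275) = 0.2826/0.6472 = 0.4366
Terminal stock prices: S_uu = 94.48, S_ud = 50, S_dd = 26.46
Terminal payoffs (S − K): max(30.48, 0) = 30.48, max(-14, 0) = 0, max(-37.54, 0) = 0
Node u (S = 68.73): V_u = e^(−0.01)·[0.4366·30.4829 + 0.5634·0.0000] = 13.1777
Node d (S = 36.37): V_d = e^(−0.01)·[0.4366·0.0000 + 0.5634·0.0000] = 0.0000
Node 0 (S = 50): V_0 = e^(−0.01)·[0.4366·13.1777 + 0.5634·0.0000] = 5.6967

5.70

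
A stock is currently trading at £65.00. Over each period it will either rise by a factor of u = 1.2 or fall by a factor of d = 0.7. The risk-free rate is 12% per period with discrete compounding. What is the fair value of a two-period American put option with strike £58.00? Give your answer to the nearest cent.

Risk-neutral probability p = (1 + 0.12 − 0.7)/(1.2 − 0.7) = 0.4200/0.5000 = 0.8400
Terminal stock prices: S_uu = 93.6, S_ud = 54.6, S_dd = 31.85
Terminal payoffs (K − S): max(-35.6, 0) = 0, max(3.4, 0) = 3.4, max(26.15, 0) = 26.15
Node u (S = 78): continuation = 1/1.12·[0.8400·0.0000 + 0.1600·3.4000] = 0.4857; exercise value = 0.0000 ≤ continuation, so V_u = 0.4857
Node d (S = 45.5): continuation = 1/1.12·[0.8400·3.4000 + 0.1600·26.1500] = 6.2857; exercise value = 12.5000 > continuation, so V_d = 12.5000 (exercise)
Node 0 (S = 65): continuation = 1/1.12·[0.8400·0.4857 + 0.1600·12.5000] = 2.1500; exercise value = 0.0000 ≤ continuation, so V_0 = 2.1500

£2.15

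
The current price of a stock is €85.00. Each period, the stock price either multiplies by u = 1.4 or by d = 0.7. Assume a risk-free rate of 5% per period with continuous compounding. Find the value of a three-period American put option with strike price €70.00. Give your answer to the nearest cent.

Risk-neutral probability p = (e^0.05 − 0.7)/(1.4 − 0.7) = 0.3513/0.7000 = 0.5018
Terminal stock prices: S_uuu = 233.2, S_uud = 116.6, S_udd = 58.31, S_ddd = 29.15
Terminal payoffs (K − S): max(-163.2, 0) = 0, max(-46.62, 0) = 0, max(11.69, 0) = 11.69, max(40.85, 0) = 40.85
Node uu (S = 166.6): continuation = e^(−0.05)·[0.5018·0.0000 + 0.4982·0.0000] = 0.0000; exercise value = 0.0000 ≤ continuation, so V_uu = 0.0000
Node ud (S = 83.3): continuation = e^(−0.05)·[0.5018·0.0000 + 0.4982·11.6900] = 5.5397; exercise value = 0.0000 ≤ continuation, so V_ud = 5.5397
Node dd (S = 41.65): continuation = e^(−0.05)·[0.5018·11.6900 + 0.4982·40.8450] = 24.9361; exercise value = 28.3500 > continuation, so V_dd = 28.3500 (exercise)
Node u (S = 119): continuation = e^(−0.05)·[0.5018·0.0000 + 0.4982·5.5397] = 2.6252; exercise value = 0.0000 ≤ continuation, so V_u = 2.6252
Node d (S = 59.5): continuation = e^(−0.05)·[0.5018·5.5397 + 0.4982·28.3500] = 16.0791; exercise value = 10.5000 ≤ continuation, so V_d = 16.0791
Node 0 (S = 85): continuation = e^(−0.05)·[0.5018·2.6252 + 0.4982·16.0791] = 8.8728; exercise value = 0.0000 ≤ continuation, so V_0 = 8.8728

€8.87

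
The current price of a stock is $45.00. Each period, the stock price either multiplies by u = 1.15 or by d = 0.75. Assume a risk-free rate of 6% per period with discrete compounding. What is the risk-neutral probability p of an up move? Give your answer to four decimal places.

p = 0.7750

Risk-neutral probability p = (1 + 0.06 − 0.75)/(1.15 − 0.75) = 0.3100/0.4000 = 0.7750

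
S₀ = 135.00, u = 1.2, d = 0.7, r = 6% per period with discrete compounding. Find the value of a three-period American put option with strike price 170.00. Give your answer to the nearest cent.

Risk-neutral probability p = (1 + 0.06 − 0.7)/(1.2 − 0.7) = 0.3600/0.5000 = 0.7200
Terminal stock prices: S_uuu = 233.3, S_uud = 136.1, S_udd = 79.38, S_ddd = 46.3
Terminal payoffs (K − S): max(-63.28, 0) = 0, max(33.92, 0) = 33.92, max(90.62, 0) = 90.62, max(123.7, 0) = 123.7
Node uu (S = 194.4): continuation = 1/1.06·[0.7200·0.0000 + 0.2800·33.9200] = 8.9600; exercise value = 0.0000 ≤ continuation, so V_uu = 8.9600
Node ud (S = 113.4): continuation = 1/1.06·[0.7200·33.9200 + 0.2800·90.6200] = 46.9774; exercise value = 56.6000 > continuation, so V_ud = 56.6000 (exercise)
Node dd (S = 66.15): continuation = 1/1.06·[0.7200·90.6200 + 0.2800·123.6950] = 94.2274; exercise value = 103.8500 > continuation, so V_dd = 103.8500 (exercise)
Node u (S = 162): continuation = 1/1.06·[0.7200·8.9600 + 0.2800·56.6000] = 21.0370; exercise value = 8.0000 ≤ continuation, so V_u = 21.0370
Node d (S = 94.5): continuation = 1/1.06·[0.7200·56.6000 + 0.2800·103.8500] = 65.8774; exercise value = 75.5000 > continuation, so V_d = 75.5000 (exercise)
Node 0 (S = 135): continuation = 1/1.06·[0.7200·21.0370 + 0.2800·75.5000] = 34.2327; exercise value = 35.0000 > continuation, so V_0 = 35.0000 (exercise)

35.00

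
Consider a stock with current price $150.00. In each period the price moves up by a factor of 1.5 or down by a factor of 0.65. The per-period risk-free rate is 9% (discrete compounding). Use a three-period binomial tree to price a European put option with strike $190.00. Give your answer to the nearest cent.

$39.38

Risk-neutral probability p = (1 + 0.09 − 0.65)/(1.5 − 0.65) = 0.4400/0.8500 = 0.5176
Terminal stock prices: S_uuu = 506.2, S_uud = 219.4, S_udd = 95.06, S_ddd = 41.19
Terminal payoffs (K − S): max(-316.2, 0) = 0, max(-29.38, 0) = 0, max(94.94, 0) = 94.94, max(148.8, 0) = 148.8
Node uu (S = 337.5): V_uu = 1/1.09·[0.5176·0.0000 + 0.4824·0.0000] = 0.0000
Node ud (S = 146.2): V_ud = 1/1.09·[0.5176·0.0000 + 0.4824·94.9375] = 42.0123
Node dd (S = 63.38): V_dd = 1/1.09·[0.5176·94.9375 + 0.4824·148.8063] = 110.9369
Node u (S = 225): V_u = 1/1.09·[0.5176·0.0000 + 0.4824·42.0123] = 18.5915
Node d (S = 97.5): V_d = 1/1.09·[0.5176·42.0123 + 0.4824·110.9369] = 69.0443
Node 0 (S = 150): V_0 = 1/1.09·[0.5176·18.5915 + 0.4824·69.0443] = 39.3831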